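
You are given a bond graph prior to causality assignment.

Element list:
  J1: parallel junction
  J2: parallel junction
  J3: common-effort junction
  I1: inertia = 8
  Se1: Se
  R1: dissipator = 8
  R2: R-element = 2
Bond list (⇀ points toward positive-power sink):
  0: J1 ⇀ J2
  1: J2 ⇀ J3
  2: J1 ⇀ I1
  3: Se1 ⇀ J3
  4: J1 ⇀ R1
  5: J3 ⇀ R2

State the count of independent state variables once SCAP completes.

1  (I1 all integral)

#3 |J3  (Se1: effort source, stroke at far end)
#1 |J2  (J3: bond 3 brought effort, rest push out)
#5 |R2  (J3: bond 3 brought effort, rest push out)
#0 |J1  (0-jn J2 has e-setter on 1)
#2 |I1  (J1 effort already set via bond 0)
#4 |R1  (common-e at J1 fixed by 0)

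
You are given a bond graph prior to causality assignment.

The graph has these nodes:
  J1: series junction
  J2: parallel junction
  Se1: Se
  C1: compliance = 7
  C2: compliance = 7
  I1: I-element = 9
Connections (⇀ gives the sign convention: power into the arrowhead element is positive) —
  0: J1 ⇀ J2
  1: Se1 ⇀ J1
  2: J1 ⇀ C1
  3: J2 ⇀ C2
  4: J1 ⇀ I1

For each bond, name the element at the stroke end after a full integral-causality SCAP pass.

#1 stroke at J1  (Se1: effort source, stroke at far end)
#2 stroke at J1  (C1 outputs effort q/C1)
#3 stroke at J2  (C2 outputs effort q/C2)
#0 stroke at J1  (common-e at J2 fixed by 3)
#4 stroke at I1  (closing 1-jn rule on J1)

#0 stroke at J1
#1 stroke at J1
#2 stroke at J1
#3 stroke at J2
#4 stroke at I1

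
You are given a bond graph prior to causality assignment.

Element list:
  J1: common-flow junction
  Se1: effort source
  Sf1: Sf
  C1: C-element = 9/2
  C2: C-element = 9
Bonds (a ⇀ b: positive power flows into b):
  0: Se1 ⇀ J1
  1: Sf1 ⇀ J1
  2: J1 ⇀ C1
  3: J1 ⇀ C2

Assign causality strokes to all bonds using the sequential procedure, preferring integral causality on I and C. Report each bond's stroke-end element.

β0 →J1  (Se1 fixes effort; stroke away)
β1 →Sf1  (Sf1 fixes flow; stroke at Sf1)
β2 →J1  (1-jn J1 has f-setter on 1)
β3 →J1  (J1: bond 1 brought flow, rest push out)

β0 →J1
β1 →Sf1
β2 →J1
β3 →J1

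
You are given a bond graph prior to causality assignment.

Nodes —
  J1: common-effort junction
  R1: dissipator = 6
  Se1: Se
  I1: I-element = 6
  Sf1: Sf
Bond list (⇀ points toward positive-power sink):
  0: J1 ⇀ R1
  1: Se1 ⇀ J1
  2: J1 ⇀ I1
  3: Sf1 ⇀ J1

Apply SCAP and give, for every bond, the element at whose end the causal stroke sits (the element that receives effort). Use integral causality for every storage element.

#0 stroke at R1
#1 stroke at J1
#2 stroke at I1
#3 stroke at Sf1

#1 |J1  (source Se1 imposes e)
#3 |Sf1  (Sf1 fixes flow; stroke at Sf1)
#0 |R1  (J1 effort already set via bond 1)
#2 |I1  (common-e at J1 fixed by 1)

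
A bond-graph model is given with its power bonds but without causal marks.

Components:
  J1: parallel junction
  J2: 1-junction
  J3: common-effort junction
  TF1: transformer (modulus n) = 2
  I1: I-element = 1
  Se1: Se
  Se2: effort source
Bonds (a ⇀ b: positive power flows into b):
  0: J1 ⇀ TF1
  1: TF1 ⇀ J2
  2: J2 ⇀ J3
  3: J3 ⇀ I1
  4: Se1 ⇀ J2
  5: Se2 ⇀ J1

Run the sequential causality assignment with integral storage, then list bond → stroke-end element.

bond 4 |J2  (Se1 fixes effort; stroke away)
bond 5 |J1  (source Se2 imposes e)
bond 0 |TF1  (J1: bond 5 brought effort, rest push out)
bond 1 |J2  (through TF1, causality passes straight; one stroke at TF1)
bond 2 |J3  (J2: last free bond brings flow in)
bond 3 |I1  (common-e at J3 fixed by 2)

β0 |TF1
β1 |J2
β2 |J3
β3 |I1
β4 |J2
β5 |J1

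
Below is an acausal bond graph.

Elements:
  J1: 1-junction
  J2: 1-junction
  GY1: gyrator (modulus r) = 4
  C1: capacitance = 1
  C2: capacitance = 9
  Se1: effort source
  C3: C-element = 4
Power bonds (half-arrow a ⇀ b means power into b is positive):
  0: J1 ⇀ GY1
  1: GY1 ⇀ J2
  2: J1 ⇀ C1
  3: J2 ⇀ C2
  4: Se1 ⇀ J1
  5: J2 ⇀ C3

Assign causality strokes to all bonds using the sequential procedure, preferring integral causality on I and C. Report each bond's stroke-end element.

bond 0 stroke→GY1
bond 1 stroke→GY1
bond 2 stroke→J1
bond 3 stroke→J2
bond 4 stroke→J1
bond 5 stroke→J2

#4 stroke→J1  (source Se1 imposes e)
#2 stroke→J1  (C1: C, integral causality)
#0 stroke→GY1  (J1: last free bond brings flow in)
#1 stroke→GY1  (GY1 both-in/both-out from 0)
#3 stroke→J2  (common-f at J2 fixed by 1)
#5 stroke→J2  (1-jn J2 has f-setter on 1)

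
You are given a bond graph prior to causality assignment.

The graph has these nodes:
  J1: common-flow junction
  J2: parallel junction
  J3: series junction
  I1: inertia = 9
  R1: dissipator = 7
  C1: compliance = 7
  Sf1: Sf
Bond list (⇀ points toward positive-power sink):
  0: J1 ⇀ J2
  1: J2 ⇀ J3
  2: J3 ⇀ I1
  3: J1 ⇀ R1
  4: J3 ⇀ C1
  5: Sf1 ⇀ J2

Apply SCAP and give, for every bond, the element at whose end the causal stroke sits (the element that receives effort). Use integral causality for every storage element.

bond 5 →Sf1  (Sf1: flow source, stroke at near end)
bond 2 →I1  (prefer integral on I1)
bond 1 →J3  (J3: bond 2 brought flow, rest push out)
bond 4 →J3  (common-f at J3 fixed by 2)
bond 0 →J2  (only one effort-in slot at J2)
bond 3 →J1  (1-jn J1 has f-setter on 0)

b0 →J2
b1 →J3
b2 →I1
b3 →J1
b4 →J3
b5 →Sf1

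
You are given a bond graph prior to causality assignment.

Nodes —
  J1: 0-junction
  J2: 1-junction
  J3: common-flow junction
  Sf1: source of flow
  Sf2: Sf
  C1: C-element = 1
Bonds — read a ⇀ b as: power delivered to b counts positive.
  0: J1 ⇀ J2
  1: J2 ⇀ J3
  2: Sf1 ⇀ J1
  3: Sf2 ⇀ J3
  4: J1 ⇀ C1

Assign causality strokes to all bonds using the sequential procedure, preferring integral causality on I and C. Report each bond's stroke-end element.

bond 2 |Sf1  (Sf1 (Sf) sets flow on bond)
bond 3 |Sf2  (Sf2 (Sf) sets flow on bond)
bond 1 |J3  (J3 flow already set via bond 3)
bond 0 |J2  (J2 flow already set via bond 1)
bond 4 |J1  (only one effort-in slot at J1)

b0 |J2
b1 |J3
b2 |Sf1
b3 |Sf2
b4 |J1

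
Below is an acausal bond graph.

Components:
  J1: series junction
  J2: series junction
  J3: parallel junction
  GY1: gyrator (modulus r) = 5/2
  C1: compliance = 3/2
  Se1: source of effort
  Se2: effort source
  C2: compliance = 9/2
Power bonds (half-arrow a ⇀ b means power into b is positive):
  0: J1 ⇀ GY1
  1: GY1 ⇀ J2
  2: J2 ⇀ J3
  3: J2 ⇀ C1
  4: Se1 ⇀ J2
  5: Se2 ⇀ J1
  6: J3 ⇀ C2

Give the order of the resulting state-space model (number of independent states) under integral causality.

2  (C1, C2 all integral)

β4 |J2  (source Se1 imposes e)
β5 |J1  (Se2 (Se) sets effort on bond)
β0 |GY1  (only one flow-in slot at J1)
β1 |GY1  (GY1 both-in/both-out from 0)
β2 |J2  (J2 flow already set via bond 1)
β3 |J2  (1-jn J2 has f-setter on 1)
β6 |J3  (only one effort-in slot at J3)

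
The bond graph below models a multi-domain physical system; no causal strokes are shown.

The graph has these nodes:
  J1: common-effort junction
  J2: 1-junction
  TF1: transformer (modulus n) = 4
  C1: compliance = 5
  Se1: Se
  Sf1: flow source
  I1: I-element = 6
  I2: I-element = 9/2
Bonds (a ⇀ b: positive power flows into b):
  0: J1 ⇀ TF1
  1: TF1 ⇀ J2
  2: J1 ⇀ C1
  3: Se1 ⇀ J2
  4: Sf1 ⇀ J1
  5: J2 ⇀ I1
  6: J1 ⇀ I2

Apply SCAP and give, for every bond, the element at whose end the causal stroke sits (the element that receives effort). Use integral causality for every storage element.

#3 |J2  (Se1 fixes effort; stroke away)
#4 |Sf1  (source Sf1 imposes f)
#2 |J1  (prefer integral on C1)
#0 |TF1  (J1 effort already set via bond 2)
#6 |I2  (common-e at J1 fixed by 2)
#1 |J2  (TF1 one-in-one-out from 0)
#5 |I1  (J2 needs exactly one f-in)

b0 →TF1
b1 →J2
b2 →J1
b3 →J2
b4 →Sf1
b5 →I1
b6 →I2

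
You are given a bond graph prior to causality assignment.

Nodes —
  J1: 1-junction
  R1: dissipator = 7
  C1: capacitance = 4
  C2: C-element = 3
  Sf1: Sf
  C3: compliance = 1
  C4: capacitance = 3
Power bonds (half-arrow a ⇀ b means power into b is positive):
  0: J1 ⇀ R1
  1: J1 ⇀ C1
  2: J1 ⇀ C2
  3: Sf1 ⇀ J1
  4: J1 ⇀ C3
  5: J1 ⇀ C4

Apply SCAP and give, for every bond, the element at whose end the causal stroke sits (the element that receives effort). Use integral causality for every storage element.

bond 3 |Sf1  (Sf1 (Sf) sets flow on bond)
bond 0 |J1  (J1 flow already set via bond 3)
bond 1 |J1  (J1: bond 3 brought flow, rest push out)
bond 2 |J1  (J1 flow already set via bond 3)
bond 4 |J1  (1-jn J1 has f-setter on 3)
bond 5 |J1  (common-f at J1 fixed by 3)

b0 stroke at J1
b1 stroke at J1
b2 stroke at J1
b3 stroke at Sf1
b4 stroke at J1
b5 stroke at J1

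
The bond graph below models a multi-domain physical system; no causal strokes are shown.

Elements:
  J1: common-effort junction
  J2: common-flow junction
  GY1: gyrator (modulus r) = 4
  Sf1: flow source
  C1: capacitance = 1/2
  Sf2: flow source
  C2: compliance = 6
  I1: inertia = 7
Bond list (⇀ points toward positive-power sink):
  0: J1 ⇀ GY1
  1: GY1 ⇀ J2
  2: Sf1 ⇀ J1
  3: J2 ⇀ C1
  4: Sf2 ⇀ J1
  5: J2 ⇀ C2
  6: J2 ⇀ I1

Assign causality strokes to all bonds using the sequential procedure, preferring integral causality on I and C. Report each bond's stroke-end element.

b2 |Sf1  (Sf1 (Sf) sets flow on bond)
b4 |Sf2  (source Sf2 imposes f)
b0 |J1  (J1: last free bond brings effort in)
b1 |J2  (GY1 both-in/both-out from 0)
b3 |J2  (C1 outputs effort q/C1)
b5 |J2  (C2: C, integral causality)
b6 |I1  (closing 1-jn rule on J2)

#0 stroke→J1
#1 stroke→J2
#2 stroke→Sf1
#3 stroke→J2
#4 stroke→Sf2
#5 stroke→J2
#6 stroke→I1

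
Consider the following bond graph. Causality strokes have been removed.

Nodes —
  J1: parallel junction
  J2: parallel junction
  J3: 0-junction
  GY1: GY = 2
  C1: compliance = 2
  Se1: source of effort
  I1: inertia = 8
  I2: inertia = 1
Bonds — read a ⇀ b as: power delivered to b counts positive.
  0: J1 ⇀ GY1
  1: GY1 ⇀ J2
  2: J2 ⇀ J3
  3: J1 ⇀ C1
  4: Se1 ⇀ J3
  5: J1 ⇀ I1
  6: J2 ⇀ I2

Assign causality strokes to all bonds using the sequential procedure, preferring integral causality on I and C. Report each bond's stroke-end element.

β0 →GY1
β1 →GY1
β2 →J2
β3 →J1
β4 →J3
β5 →I1
β6 →I2

bond 4 stroke→J3  (Se1 fixes effort; stroke away)
bond 2 stroke→J2  (0-jn J3 has e-setter on 4)
bond 1 stroke→GY1  (J2 effort already set via bond 2)
bond 6 stroke→I2  (common-e at J2 fixed by 2)
bond 0 stroke→GY1  (through GY1, causality inverts; strokes same side of GY1)
bond 3 stroke→J1  (prefer integral on C1)
bond 5 stroke→I1  (0-jn J1 has e-setter on 3)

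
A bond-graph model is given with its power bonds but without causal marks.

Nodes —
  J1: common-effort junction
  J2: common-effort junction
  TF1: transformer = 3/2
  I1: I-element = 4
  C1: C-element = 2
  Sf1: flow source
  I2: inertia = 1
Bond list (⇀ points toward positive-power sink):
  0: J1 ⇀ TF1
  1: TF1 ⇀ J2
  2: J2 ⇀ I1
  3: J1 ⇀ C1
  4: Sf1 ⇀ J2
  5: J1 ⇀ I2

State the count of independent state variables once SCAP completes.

β4 |Sf1  (source Sf1 imposes f)
β2 |I1  (I1: I, integral causality)
β1 |J2  (J2 needs exactly one e-in)
β0 |TF1  (TF1 one-in-one-out from 1)
β3 |J1  (C1: C, integral causality)
β5 |I2  (J1: bond 3 brought effort, rest push out)

3  (C1, I1, I2 all integral)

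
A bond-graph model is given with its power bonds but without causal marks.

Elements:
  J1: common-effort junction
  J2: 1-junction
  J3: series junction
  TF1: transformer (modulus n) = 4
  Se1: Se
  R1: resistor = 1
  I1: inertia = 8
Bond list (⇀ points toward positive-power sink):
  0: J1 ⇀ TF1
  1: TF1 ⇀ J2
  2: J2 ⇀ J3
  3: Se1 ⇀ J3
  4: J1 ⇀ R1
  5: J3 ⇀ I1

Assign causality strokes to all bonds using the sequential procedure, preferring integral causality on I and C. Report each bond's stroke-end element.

β3 →J3  (Se1: effort source, stroke at far end)
β5 →I1  (I1: I, integral causality)
β2 →J3  (1-jn J3 has f-setter on 5)
β1 →J2  (J2: bond 2 brought flow, rest push out)
β0 →TF1  (TF TF1: opposite of bond 1)
β4 →J1  (J1: last free bond brings effort in)

b0 stroke at TF1
b1 stroke at J2
b2 stroke at J3
b3 stroke at J3
b4 stroke at J1
b5 stroke at I1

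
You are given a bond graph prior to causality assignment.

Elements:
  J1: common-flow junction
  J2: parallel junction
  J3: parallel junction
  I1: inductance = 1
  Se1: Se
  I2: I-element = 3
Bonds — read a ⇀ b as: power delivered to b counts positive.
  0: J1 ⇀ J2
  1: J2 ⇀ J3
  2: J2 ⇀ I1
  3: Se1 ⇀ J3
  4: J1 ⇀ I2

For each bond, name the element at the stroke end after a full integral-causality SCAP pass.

β0 |J1
β1 |J2
β2 |I1
β3 |J3
β4 |I2

β3 |J3  (source Se1 imposes e)
β1 |J2  (J3: bond 3 brought effort, rest push out)
β0 |J1  (common-e at J2 fixed by 1)
β2 |I1  (J2: bond 1 brought effort, rest push out)
β4 |I2  (J1: last free bond brings flow in)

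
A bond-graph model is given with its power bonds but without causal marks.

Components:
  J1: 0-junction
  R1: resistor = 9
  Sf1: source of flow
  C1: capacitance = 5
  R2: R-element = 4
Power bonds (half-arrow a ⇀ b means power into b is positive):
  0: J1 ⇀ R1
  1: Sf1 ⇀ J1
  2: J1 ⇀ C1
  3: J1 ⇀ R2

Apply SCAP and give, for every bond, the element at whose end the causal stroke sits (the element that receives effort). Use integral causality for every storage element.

β1 →Sf1  (Sf1 (Sf) sets flow on bond)
β2 →J1  (C1 outputs effort q/C1)
β0 →R1  (J1 effort already set via bond 2)
β3 →R2  (J1 effort already set via bond 2)

bond 0 |R1
bond 1 |Sf1
bond 2 |J1
bond 3 |R2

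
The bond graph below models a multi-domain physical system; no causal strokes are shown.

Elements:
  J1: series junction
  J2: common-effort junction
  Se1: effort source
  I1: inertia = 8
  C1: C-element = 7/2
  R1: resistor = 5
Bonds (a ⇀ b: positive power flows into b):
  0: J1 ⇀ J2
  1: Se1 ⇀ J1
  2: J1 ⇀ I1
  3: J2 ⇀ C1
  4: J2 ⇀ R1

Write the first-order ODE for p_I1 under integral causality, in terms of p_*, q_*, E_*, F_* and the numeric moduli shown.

bond 1 |J1  (Se1 (Se) sets effort on bond)
bond 2 |I1  (I1: I, integral causality)
bond 0 |J1  (J1: bond 2 brought flow, rest push out)
bond 3 |J2  (prefer integral on C1)
bond 4 |R1  (J2 effort already set via bond 3)

dp_I1/dt = E_Se1 - 2*q_C1/7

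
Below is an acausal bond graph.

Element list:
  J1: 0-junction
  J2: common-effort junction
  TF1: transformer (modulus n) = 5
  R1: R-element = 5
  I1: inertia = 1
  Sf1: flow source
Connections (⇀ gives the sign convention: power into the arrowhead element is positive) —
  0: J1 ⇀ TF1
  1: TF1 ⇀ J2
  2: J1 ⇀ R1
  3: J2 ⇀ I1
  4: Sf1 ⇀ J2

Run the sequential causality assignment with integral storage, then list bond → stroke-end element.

b4 stroke→Sf1  (source Sf1 imposes f)
b3 stroke→I1  (I1 outputs flow p/I1)
b1 stroke→J2  (closing 0-jn rule on J2)
b0 stroke→TF1  (TF TF1: opposite of bond 1)
b2 stroke→J1  (only one effort-in slot at J1)

bond 0 stroke at TF1
bond 1 stroke at J2
bond 2 stroke at J1
bond 3 stroke at I1
bond 4 stroke at Sf1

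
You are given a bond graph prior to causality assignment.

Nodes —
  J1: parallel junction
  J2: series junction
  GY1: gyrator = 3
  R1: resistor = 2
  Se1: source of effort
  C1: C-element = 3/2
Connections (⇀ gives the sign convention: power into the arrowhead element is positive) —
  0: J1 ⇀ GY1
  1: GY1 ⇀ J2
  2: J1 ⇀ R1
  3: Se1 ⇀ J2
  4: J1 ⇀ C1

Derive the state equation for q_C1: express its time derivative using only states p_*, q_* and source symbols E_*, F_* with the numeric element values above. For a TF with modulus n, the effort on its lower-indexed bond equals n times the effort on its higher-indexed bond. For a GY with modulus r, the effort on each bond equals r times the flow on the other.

β3 |J2  (Se1 (Se) sets effort on bond)
β1 |GY1  (J2: last free bond brings flow in)
β0 |GY1  (GY GY1: same side as bond 1)
β4 |J1  (prefer integral on C1)
β2 |R1  (J1 effort already set via bond 4)

dq_C1/dt = E_Se1/3 - q_C1/3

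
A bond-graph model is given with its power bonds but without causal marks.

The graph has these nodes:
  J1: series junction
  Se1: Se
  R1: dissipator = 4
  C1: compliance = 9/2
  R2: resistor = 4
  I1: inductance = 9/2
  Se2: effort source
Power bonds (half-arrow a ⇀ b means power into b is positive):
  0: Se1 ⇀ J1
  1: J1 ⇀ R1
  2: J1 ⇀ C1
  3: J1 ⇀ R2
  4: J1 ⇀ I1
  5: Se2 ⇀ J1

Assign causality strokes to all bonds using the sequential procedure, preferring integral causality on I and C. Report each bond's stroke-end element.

β0 →J1
β1 →J1
β2 →J1
β3 →J1
β4 →I1
β5 →J1

#0 |J1  (Se1 (Se) sets effort on bond)
#5 |J1  (Se2 (Se) sets effort on bond)
#2 |J1  (C1 outputs effort q/C1)
#4 |I1  (prefer integral on I1)
#1 |J1  (1-jn J1 has f-setter on 4)
#3 |J1  (1-jn J1 has f-setter on 4)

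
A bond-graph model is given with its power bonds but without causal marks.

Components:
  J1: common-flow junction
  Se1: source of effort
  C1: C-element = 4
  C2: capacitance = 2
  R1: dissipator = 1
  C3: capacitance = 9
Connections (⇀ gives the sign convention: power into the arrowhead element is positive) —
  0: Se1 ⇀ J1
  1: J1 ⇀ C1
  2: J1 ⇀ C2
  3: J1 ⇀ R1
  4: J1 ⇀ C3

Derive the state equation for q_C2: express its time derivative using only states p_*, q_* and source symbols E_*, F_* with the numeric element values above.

b0 |J1  (Se1 (Se) sets effort on bond)
b1 |J1  (C1 integral (e out))
b2 |J1  (C2 integral (e out))
b4 |J1  (C3 integral (e out))
b3 |R1  (J1: last free bond brings flow in)

dq_C2/dt = E_Se1 - q_C1/4 - q_C2/2 - q_C3/9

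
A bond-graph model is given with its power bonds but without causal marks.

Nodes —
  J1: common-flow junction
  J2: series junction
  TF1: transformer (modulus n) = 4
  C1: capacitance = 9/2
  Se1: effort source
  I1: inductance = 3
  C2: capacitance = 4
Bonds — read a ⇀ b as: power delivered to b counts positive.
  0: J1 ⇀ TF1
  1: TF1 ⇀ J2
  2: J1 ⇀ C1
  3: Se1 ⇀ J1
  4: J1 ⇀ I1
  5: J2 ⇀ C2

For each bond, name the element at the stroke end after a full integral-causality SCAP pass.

#0 |J1
#1 |TF1
#2 |J1
#3 |J1
#4 |I1
#5 |J2

b3 stroke→J1  (Se1: effort source, stroke at far end)
b2 stroke→J1  (C1 integral (e out))
b4 stroke→I1  (I1: I, integral causality)
b0 stroke→J1  (1-jn J1 has f-setter on 4)
b1 stroke→TF1  (through TF1, causality passes straight; one stroke at TF1)
b5 stroke→J2  (J2: bond 1 brought flow, rest push out)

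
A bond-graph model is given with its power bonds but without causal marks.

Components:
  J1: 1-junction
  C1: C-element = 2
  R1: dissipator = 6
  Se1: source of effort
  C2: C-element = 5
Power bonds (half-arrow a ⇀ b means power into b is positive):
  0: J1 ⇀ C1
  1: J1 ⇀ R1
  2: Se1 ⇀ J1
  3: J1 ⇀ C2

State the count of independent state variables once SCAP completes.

β2 |J1  (Se1: effort source, stroke at far end)
β0 |J1  (prefer integral on C1)
β3 |J1  (C2 integral (e out))
β1 |R1  (only one flow-in slot at J1)

2  (C1, C2 all integral)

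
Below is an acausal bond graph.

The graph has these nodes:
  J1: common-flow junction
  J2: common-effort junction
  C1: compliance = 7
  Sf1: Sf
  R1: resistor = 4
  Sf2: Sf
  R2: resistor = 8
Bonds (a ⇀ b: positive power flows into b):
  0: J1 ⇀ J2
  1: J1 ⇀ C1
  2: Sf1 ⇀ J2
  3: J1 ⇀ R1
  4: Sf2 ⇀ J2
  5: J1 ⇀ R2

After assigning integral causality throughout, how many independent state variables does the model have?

β2 stroke→Sf1  (source Sf1 imposes f)
β4 stroke→Sf2  (source Sf2 imposes f)
β0 stroke→J2  (J2 needs exactly one e-in)
β1 stroke→J1  (J1: bond 0 brought flow, rest push out)
β3 stroke→J1  (J1 flow already set via bond 0)
β5 stroke→J1  (J1 flow already set via bond 0)

1  (C1 all integral)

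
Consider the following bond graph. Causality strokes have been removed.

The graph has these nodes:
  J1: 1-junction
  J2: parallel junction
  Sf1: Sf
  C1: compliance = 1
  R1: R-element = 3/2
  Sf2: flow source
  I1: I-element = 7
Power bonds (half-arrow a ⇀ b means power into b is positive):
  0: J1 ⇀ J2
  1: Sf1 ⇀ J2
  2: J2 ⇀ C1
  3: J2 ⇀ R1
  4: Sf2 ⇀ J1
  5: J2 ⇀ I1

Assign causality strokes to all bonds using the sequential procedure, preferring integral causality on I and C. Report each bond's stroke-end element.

#0 stroke at J1
#1 stroke at Sf1
#2 stroke at J2
#3 stroke at R1
#4 stroke at Sf2
#5 stroke at I1

#1 →Sf1  (source Sf1 imposes f)
#4 →Sf2  (Sf2 fixes flow; stroke at Sf2)
#0 →J1  (J1 flow already set via bond 4)
#2 →J2  (C1 integral (e out))
#3 →R1  (common-e at J2 fixed by 2)
#5 →I1  (0-jn J2 has e-setter on 2)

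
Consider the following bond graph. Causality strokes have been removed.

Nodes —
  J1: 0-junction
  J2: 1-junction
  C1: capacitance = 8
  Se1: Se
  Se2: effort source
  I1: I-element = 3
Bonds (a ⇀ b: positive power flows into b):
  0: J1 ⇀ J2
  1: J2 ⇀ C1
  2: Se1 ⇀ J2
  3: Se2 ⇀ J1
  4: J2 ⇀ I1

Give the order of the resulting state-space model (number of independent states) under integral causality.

bond 2 stroke at J2  (Se1 (Se) sets effort on bond)
bond 3 stroke at J1  (Se2 fixes effort; stroke away)
bond 0 stroke at J2  (0-jn J1 has e-setter on 3)
bond 1 stroke at J2  (C1: C, integral causality)
bond 4 stroke at I1  (J2 needs exactly one f-in)

2  (C1, I1 all integral)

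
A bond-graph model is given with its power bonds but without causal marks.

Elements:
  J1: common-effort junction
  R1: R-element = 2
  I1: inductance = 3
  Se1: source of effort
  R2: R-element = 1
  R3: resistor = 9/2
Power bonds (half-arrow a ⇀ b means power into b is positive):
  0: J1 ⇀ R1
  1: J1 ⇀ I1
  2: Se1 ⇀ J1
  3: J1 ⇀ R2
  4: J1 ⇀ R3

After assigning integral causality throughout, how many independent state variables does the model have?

bond 2 →J1  (Se1 fixes effort; stroke away)
bond 0 →R1  (0-jn J1 has e-setter on 2)
bond 1 →I1  (common-e at J1 fixed by 2)
bond 3 →R2  (J1: bond 2 brought effort, rest push out)
bond 4 →R3  (0-jn J1 has e-setter on 2)

1  (I1 all integral)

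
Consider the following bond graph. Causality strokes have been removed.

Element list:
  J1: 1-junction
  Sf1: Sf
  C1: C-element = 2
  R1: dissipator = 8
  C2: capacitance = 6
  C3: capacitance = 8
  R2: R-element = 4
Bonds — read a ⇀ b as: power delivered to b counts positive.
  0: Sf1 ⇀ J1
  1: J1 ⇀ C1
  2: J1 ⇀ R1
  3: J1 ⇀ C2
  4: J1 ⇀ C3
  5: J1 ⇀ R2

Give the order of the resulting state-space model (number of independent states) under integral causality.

b0 →Sf1  (Sf1: flow source, stroke at near end)
b1 →J1  (J1 flow already set via bond 0)
b2 →J1  (common-f at J1 fixed by 0)
b3 →J1  (common-f at J1 fixed by 0)
b4 →J1  (J1: bond 0 brought flow, rest push out)
b5 →J1  (1-jn J1 has f-setter on 0)

3  (C1, C2, C3 all integral)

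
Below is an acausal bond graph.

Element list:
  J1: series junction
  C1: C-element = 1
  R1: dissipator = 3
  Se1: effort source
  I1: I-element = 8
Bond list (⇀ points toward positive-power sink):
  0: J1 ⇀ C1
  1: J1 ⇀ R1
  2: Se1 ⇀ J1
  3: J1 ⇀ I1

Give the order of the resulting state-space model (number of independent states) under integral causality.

2  (C1, I1 all integral)

bond 2 stroke→J1  (Se1 fixes effort; stroke away)
bond 0 stroke→J1  (C1 outputs effort q/C1)
bond 3 stroke→I1  (prefer integral on I1)
bond 1 stroke→J1  (J1 flow already set via bond 3)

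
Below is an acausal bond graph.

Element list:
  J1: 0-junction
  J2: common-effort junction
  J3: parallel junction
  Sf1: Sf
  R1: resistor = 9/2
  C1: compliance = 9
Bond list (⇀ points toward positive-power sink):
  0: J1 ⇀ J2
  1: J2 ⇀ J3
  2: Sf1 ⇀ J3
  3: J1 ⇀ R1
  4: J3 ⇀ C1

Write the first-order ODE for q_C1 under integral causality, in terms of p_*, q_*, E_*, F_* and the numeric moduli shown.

b2 stroke→Sf1  (Sf1: flow source, stroke at near end)
b4 stroke→J3  (prefer integral on C1)
b1 stroke→J2  (J3: bond 4 brought effort, rest push out)
b0 stroke→J1  (J2: bond 1 brought effort, rest push out)
b3 stroke→R1  (J1: bond 0 brought effort, rest push out)

dq_C1/dt = F_Sf1 - 2*q_C1/81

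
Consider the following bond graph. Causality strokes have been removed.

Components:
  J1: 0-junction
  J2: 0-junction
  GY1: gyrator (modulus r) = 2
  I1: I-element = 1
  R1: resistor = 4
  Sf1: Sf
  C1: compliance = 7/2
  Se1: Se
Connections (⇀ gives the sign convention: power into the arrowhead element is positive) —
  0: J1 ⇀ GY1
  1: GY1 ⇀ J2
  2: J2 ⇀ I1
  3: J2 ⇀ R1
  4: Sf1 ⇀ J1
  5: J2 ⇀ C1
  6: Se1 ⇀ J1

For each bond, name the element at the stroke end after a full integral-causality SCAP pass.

#0 stroke→GY1
#1 stroke→GY1
#2 stroke→I1
#3 stroke→R1
#4 stroke→Sf1
#5 stroke→J2
#6 stroke→J1

b4 stroke→Sf1  (source Sf1 imposes f)
b6 stroke→J1  (source Se1 imposes e)
b0 stroke→GY1  (0-jn J1 has e-setter on 6)
b1 stroke→GY1  (GY1: gyrator matches bond 0)
b2 stroke→I1  (I1: I, integral causality)
b5 stroke→J2  (prefer integral on C1)
b3 stroke→R1  (J2: bond 5 brought effort, rest push out)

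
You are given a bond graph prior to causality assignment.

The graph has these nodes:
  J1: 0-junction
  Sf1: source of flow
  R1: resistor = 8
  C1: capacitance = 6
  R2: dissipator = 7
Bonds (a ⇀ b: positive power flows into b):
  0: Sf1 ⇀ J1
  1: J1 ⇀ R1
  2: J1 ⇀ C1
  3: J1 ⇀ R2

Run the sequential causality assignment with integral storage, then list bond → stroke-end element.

b0 stroke→Sf1
b1 stroke→R1
b2 stroke→J1
b3 stroke→R2

bond 0 stroke→Sf1  (Sf1 (Sf) sets flow on bond)
bond 2 stroke→J1  (C1 integral (e out))
bond 1 stroke→R1  (0-jn J1 has e-setter on 2)
bond 3 stroke→R2  (J1 effort already set via bond 2)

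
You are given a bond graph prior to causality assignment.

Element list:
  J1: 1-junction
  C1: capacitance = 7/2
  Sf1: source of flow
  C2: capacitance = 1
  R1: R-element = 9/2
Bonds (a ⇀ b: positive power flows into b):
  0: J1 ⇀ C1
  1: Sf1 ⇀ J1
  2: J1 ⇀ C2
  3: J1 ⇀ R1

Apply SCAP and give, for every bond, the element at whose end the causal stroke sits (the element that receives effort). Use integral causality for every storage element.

bond 0 stroke at J1
bond 1 stroke at Sf1
bond 2 stroke at J1
bond 3 stroke at J1

#1 stroke at Sf1  (Sf1 (Sf) sets flow on bond)
#0 stroke at J1  (J1: bond 1 brought flow, rest push out)
#2 stroke at J1  (1-jn J1 has f-setter on 1)
#3 stroke at J1  (common-f at J1 fixed by 1)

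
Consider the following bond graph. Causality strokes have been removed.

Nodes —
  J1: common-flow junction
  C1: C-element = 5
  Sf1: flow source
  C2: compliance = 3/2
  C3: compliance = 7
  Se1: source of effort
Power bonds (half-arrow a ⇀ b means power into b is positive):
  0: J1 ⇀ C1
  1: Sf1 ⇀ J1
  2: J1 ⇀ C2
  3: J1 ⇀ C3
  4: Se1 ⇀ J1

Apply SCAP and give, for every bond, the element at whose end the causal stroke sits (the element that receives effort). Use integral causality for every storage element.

bond 1 stroke at Sf1  (source Sf1 imposes f)
bond 4 stroke at J1  (Se1 fixes effort; stroke away)
bond 0 stroke at J1  (J1: bond 1 brought flow, rest push out)
bond 2 stroke at J1  (1-jn J1 has f-setter on 1)
bond 3 stroke at J1  (J1 flow already set via bond 1)

bond 0 stroke at J1
bond 1 stroke at Sf1
bond 2 stroke at J1
bond 3 stroke at J1
bond 4 stroke at J1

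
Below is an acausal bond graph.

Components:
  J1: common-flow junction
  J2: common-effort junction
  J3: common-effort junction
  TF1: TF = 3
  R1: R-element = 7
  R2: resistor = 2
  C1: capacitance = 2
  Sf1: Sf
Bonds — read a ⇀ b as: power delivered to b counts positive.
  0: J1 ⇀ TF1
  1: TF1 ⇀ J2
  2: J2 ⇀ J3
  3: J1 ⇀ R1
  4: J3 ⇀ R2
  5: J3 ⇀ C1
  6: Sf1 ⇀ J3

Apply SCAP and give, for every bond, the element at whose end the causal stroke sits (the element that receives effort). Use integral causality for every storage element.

β6 stroke at Sf1  (Sf1: flow source, stroke at near end)
β5 stroke at J3  (C1 integral (e out))
β2 stroke at J2  (common-e at J3 fixed by 5)
β4 stroke at R2  (J3: bond 5 brought effort, rest push out)
β1 stroke at TF1  (0-jn J2 has e-setter on 2)
β0 stroke at J1  (TF TF1: opposite of bond 1)
β3 stroke at R1  (closing 1-jn rule on J1)

β0 stroke at J1
β1 stroke at TF1
β2 stroke at J2
β3 stroke at R1
β4 stroke at R2
β5 stroke at J3
β6 stroke at Sf1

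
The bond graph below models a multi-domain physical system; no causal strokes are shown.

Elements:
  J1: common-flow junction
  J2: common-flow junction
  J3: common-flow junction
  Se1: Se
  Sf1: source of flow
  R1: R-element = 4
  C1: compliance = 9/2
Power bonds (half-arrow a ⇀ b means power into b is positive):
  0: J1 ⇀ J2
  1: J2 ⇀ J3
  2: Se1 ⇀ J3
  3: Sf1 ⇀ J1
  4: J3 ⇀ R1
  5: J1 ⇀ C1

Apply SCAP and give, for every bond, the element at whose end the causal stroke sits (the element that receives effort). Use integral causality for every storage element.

bond 0 stroke at J1
bond 1 stroke at J2
bond 2 stroke at J3
bond 3 stroke at Sf1
bond 4 stroke at J3
bond 5 stroke at J1

β2 |J3  (Se1 fixes effort; stroke away)
β3 |Sf1  (Sf1 (Sf) sets flow on bond)
β0 |J1  (J1: bond 3 brought flow, rest push out)
β5 |J1  (J1: bond 3 brought flow, rest push out)
β1 |J2  (1-jn J2 has f-setter on 0)
β4 |J3  (1-jn J3 has f-setter on 1)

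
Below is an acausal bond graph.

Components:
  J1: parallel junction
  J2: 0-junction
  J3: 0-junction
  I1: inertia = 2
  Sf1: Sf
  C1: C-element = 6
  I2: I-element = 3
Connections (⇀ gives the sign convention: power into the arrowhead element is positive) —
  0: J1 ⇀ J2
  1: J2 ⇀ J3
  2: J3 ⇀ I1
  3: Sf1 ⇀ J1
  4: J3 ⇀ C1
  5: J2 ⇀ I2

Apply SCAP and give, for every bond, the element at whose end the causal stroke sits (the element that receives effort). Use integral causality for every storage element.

bond 0 |J1
bond 1 |J2
bond 2 |I1
bond 3 |Sf1
bond 4 |J3
bond 5 |I2

bond 3 stroke at Sf1  (Sf1 (Sf) sets flow on bond)
bond 0 stroke at J1  (only one effort-in slot at J1)
bond 2 stroke at I1  (I1 outputs flow p/I1)
bond 4 stroke at J3  (C1 outputs effort q/C1)
bond 1 stroke at J2  (J3 effort already set via bond 4)
bond 5 stroke at I2  (common-e at J2 fixed by 1)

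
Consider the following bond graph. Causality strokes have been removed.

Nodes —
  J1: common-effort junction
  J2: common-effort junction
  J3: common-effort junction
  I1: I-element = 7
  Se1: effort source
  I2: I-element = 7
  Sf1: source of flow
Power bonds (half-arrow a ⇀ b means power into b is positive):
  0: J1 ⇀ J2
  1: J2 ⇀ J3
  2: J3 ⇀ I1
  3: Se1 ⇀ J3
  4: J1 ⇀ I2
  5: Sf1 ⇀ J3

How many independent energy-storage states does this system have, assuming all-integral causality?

2  (I1, I2 all integral)

b3 stroke at J3  (Se1: effort source, stroke at far end)
b5 stroke at Sf1  (Sf1 (Sf) sets flow on bond)
b1 stroke at J2  (common-e at J3 fixed by 3)
b2 stroke at I1  (J3: bond 3 brought effort, rest push out)
b0 stroke at J1  (J2 effort already set via bond 1)
b4 stroke at I2  (common-e at J1 fixed by 0)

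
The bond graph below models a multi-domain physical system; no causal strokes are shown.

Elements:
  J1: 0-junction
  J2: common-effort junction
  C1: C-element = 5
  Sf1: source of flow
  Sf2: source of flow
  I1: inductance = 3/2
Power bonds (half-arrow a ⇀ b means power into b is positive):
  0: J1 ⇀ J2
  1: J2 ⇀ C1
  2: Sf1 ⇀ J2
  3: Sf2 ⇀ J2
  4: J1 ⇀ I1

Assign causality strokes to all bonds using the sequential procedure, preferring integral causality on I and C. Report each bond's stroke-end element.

b2 |Sf1  (Sf1 (Sf) sets flow on bond)
b3 |Sf2  (source Sf2 imposes f)
b1 |J2  (C1 outputs effort q/C1)
b0 |J1  (0-jn J2 has e-setter on 1)
b4 |I1  (common-e at J1 fixed by 0)

bond 0 stroke→J1
bond 1 stroke→J2
bond 2 stroke→Sf1
bond 3 stroke→Sf2
bond 4 stroke→I1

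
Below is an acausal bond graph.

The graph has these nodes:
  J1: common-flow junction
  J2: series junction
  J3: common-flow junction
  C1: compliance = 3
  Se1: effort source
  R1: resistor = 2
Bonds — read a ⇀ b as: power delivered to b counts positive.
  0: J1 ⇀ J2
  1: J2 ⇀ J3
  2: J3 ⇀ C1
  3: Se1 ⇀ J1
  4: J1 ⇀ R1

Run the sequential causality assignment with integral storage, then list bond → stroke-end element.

bond 3 stroke at J1  (Se1 fixes effort; stroke away)
bond 2 stroke at J3  (prefer integral on C1)
bond 1 stroke at J2  (only one flow-in slot at J3)
bond 0 stroke at J1  (closing 1-jn rule on J2)
bond 4 stroke at R1  (closing 1-jn rule on J1)

#0 |J1
#1 |J2
#2 |J3
#3 |J1
#4 |R1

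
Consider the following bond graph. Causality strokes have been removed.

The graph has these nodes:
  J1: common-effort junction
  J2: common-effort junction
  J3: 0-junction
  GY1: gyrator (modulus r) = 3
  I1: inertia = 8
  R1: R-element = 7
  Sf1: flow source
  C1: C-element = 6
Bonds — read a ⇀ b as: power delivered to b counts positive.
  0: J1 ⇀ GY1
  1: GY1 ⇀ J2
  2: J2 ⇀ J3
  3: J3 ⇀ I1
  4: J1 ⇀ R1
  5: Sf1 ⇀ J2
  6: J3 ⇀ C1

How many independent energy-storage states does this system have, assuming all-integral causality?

2  (C1, I1 all integral)

β5 |Sf1  (Sf1 (Sf) sets flow on bond)
β3 |I1  (prefer integral on I1)
β6 |J3  (prefer integral on C1)
β2 |J2  (0-jn J3 has e-setter on 6)
β1 |GY1  (J2: bond 2 brought effort, rest push out)
β0 |GY1  (GY GY1: same side as bond 1)
β4 |J1  (closing 0-jn rule on J1)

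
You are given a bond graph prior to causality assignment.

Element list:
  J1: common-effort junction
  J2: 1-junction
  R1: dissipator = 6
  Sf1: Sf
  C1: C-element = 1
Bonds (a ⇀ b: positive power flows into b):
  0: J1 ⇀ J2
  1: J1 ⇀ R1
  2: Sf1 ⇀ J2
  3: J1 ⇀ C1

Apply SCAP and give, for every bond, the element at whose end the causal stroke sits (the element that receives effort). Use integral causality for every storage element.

β0 stroke at J2
β1 stroke at R1
β2 stroke at Sf1
β3 stroke at J1

β2 stroke→Sf1  (source Sf1 imposes f)
β0 stroke→J2  (1-jn J2 has f-setter on 2)
β3 stroke→J1  (C1 integral (e out))
β1 stroke→R1  (common-e at J1 fixed by 3)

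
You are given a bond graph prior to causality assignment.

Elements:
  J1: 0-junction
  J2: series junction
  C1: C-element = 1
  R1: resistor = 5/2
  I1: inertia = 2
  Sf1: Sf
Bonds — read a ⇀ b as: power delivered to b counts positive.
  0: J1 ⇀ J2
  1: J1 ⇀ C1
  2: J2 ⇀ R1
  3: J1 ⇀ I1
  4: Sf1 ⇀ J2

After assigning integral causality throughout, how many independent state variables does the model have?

2  (C1, I1 all integral)

β4 stroke at Sf1  (Sf1 (Sf) sets flow on bond)
β0 stroke at J2  (common-f at J2 fixed by 4)
β2 stroke at J2  (common-f at J2 fixed by 4)
β1 stroke at J1  (prefer integral on C1)
β3 stroke at I1  (common-e at J1 fixed by 1)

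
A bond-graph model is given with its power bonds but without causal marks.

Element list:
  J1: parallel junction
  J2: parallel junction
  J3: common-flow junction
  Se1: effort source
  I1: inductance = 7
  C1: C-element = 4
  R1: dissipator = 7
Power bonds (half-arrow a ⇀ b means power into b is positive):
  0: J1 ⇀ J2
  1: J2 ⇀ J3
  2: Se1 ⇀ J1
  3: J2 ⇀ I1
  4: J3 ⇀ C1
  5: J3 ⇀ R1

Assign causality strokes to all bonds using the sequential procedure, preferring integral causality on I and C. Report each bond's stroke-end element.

#2 |J1  (Se1: effort source, stroke at far end)
#0 |J2  (0-jn J1 has e-setter on 2)
#1 |J3  (common-e at J2 fixed by 0)
#3 |I1  (common-e at J2 fixed by 0)
#4 |J3  (prefer integral on C1)
#5 |R1  (J3 needs exactly one f-in)

#0 stroke→J2
#1 stroke→J3
#2 stroke→J1
#3 stroke→I1
#4 stroke→J3
#5 stroke→R1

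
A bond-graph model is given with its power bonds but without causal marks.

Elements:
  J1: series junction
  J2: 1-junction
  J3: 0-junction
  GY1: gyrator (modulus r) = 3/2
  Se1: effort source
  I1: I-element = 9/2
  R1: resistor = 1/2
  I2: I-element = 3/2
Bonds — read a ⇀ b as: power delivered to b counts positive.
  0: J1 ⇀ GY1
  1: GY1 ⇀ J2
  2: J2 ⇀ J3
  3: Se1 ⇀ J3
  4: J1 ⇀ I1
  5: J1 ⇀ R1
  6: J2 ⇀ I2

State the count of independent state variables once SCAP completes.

2  (I1, I2 all integral)

#3 stroke at J3  (Se1 fixes effort; stroke away)
#2 stroke at J2  (common-e at J3 fixed by 3)
#4 stroke at I1  (prefer integral on I1)
#0 stroke at J1  (1-jn J1 has f-setter on 4)
#5 stroke at J1  (1-jn J1 has f-setter on 4)
#1 stroke at J2  (through GY1, causality inverts; strokes same side of GY1)
#6 stroke at I2  (J2 needs exactly one f-in)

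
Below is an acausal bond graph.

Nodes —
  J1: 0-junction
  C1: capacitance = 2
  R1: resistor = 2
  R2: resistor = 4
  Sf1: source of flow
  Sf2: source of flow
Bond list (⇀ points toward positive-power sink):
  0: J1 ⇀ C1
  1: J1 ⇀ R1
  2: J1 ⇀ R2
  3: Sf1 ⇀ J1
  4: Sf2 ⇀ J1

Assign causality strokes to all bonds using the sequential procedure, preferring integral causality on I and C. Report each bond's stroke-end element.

#3 stroke at Sf1  (Sf1 (Sf) sets flow on bond)
#4 stroke at Sf2  (source Sf2 imposes f)
#0 stroke at J1  (prefer integral on C1)
#1 stroke at R1  (0-jn J1 has e-setter on 0)
#2 stroke at R2  (0-jn J1 has e-setter on 0)

β0 |J1
β1 |R1
β2 |R2
β3 |Sf1
β4 |Sf2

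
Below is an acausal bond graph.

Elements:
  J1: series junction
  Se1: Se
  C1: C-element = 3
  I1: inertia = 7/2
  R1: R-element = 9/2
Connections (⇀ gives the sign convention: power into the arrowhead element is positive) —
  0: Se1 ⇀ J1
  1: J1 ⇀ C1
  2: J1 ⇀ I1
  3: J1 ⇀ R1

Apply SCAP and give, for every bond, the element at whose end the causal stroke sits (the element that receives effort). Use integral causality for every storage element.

β0 stroke at J1  (source Se1 imposes e)
β1 stroke at J1  (C1 outputs effort q/C1)
β2 stroke at I1  (I1: I, integral causality)
β3 stroke at J1  (J1 flow already set via bond 2)

bond 0 →J1
bond 1 →J1
bond 2 →I1
bond 3 →J1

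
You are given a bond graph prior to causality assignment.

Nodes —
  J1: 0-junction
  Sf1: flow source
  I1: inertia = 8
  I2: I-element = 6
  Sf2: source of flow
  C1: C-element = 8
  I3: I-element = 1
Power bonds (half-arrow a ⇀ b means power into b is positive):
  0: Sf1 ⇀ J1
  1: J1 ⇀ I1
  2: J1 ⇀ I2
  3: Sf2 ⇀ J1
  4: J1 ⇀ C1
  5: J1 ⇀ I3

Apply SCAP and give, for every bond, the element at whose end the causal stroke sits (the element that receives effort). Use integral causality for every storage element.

bond 0 →Sf1
bond 1 →I1
bond 2 →I2
bond 3 →Sf2
bond 4 →J1
bond 5 →I3

β0 →Sf1  (Sf1 fixes flow; stroke at Sf1)
β3 →Sf2  (Sf2 fixes flow; stroke at Sf2)
β1 →I1  (I1 integral (f out))
β2 →I2  (prefer integral on I2)
β4 →J1  (C1: C, integral causality)
β5 →I3  (common-e at J1 fixed by 4)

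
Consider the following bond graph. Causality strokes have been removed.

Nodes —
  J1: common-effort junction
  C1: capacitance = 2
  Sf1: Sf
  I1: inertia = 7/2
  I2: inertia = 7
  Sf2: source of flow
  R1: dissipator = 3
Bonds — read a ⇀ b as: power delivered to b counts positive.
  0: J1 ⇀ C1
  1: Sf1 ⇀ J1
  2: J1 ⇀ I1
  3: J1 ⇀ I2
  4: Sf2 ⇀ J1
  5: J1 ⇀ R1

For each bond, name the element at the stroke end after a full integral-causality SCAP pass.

bond 1 stroke at Sf1  (source Sf1 imposes f)
bond 4 stroke at Sf2  (Sf2: flow source, stroke at near end)
bond 0 stroke at J1  (C1 integral (e out))
bond 2 stroke at I1  (J1: bond 0 brought effort, rest push out)
bond 3 stroke at I2  (J1 effort already set via bond 0)
bond 5 stroke at R1  (common-e at J1 fixed by 0)

bond 0 |J1
bond 1 |Sf1
bond 2 |I1
bond 3 |I2
bond 4 |Sf2
bond 5 |R1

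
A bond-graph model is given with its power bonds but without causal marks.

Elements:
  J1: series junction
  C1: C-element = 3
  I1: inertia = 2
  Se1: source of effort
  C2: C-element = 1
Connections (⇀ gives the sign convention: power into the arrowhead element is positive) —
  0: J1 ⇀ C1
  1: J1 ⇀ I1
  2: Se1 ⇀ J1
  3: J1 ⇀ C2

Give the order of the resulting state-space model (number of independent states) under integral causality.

#2 |J1  (Se1 (Se) sets effort on bond)
#0 |J1  (C1: C, integral causality)
#1 |I1  (I1 outputs flow p/I1)
#3 |J1  (1-jn J1 has f-setter on 1)

3  (C1, C2, I1 all integral)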